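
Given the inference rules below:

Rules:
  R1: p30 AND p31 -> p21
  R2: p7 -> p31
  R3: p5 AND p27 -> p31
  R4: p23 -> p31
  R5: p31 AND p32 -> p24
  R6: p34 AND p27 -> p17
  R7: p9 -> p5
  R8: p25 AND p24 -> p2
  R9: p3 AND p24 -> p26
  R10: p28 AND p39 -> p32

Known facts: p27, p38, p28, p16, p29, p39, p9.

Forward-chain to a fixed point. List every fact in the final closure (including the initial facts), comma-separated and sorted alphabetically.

p16, p24, p27, p28, p29, p31, p32, p38, p39, p5, p9

Round 1 fires R7, R10, giving p5, p32.
Round 2 fires R3, giving p31.
Round 3 fires R5, giving p24.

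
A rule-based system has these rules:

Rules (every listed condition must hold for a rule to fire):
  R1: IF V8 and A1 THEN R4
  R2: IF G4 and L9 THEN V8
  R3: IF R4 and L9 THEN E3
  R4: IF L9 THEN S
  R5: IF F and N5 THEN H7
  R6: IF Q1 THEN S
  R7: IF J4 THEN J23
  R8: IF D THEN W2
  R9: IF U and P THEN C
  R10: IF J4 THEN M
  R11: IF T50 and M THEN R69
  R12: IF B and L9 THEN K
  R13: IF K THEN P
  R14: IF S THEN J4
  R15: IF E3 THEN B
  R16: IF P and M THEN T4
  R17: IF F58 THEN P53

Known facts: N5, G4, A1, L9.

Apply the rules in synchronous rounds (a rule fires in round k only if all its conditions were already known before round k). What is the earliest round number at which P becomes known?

Round 1: R2 [IF G4 and L9 THEN V8]; R4 [IF L9 THEN S]. Adds V8, S.
Round 2: R1 [IF V8 and A1 THEN R4]; R14 [IF S THEN J4]. Adds R4, J4.
Round 3: R3 [IF R4 and L9 THEN E3]; R7 [IF J4 THEN J23]; R10 [IF J4 THEN M]. Adds E3, J23, M.
Round 4: R15 [IF E3 THEN B]. Adds B.
Round 5: R12 [IF B and L9 THEN K]. Adds K.
Round 6: R13 [IF K THEN P]. Adds P.
P first appears in round 6.

6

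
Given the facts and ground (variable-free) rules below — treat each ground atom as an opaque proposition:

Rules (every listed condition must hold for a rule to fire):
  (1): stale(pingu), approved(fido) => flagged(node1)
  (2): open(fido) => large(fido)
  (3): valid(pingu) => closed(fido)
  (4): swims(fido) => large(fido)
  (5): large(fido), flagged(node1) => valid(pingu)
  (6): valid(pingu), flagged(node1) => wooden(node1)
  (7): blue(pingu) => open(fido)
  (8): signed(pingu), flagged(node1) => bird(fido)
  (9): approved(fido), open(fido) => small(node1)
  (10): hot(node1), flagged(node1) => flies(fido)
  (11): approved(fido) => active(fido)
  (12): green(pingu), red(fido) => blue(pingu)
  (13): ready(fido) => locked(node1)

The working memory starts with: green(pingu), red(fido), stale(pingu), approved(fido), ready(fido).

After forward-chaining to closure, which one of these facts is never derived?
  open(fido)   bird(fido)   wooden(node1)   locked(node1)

[1] (1) [stale(pingu), approved(fido) => flagged(node1)]; (11) [approved(fido) => active(fido)]; (12) [green(pingu), red(fido) => blue(pingu)]; (13) [ready(fido) => locked(node1)]. ⇒ new: flagged(node1), active(fido), blue(pingu), locked(node1).
[2] (7) [blue(pingu) => open(fido)]. ⇒ new: open(fido).
[3] (2) [open(fido) => large(fido)]; (9) [approved(fido), open(fido) => small(node1)]. ⇒ new: large(fido), small(node1).
[4] (5) [large(fido), flagged(node1) => valid(pingu)]. ⇒ new: valid(pingu).
[5] (3) [valid(pingu) => closed(fido)]; (6) [valid(pingu), flagged(node1) => wooden(node1)]. ⇒ new: closed(fido), wooden(node1).
Derived: wooden(node1) (round 5), open(fido) (round 2), locked(node1) (round 1). bird(fido) never appears in any round.

bird(fido)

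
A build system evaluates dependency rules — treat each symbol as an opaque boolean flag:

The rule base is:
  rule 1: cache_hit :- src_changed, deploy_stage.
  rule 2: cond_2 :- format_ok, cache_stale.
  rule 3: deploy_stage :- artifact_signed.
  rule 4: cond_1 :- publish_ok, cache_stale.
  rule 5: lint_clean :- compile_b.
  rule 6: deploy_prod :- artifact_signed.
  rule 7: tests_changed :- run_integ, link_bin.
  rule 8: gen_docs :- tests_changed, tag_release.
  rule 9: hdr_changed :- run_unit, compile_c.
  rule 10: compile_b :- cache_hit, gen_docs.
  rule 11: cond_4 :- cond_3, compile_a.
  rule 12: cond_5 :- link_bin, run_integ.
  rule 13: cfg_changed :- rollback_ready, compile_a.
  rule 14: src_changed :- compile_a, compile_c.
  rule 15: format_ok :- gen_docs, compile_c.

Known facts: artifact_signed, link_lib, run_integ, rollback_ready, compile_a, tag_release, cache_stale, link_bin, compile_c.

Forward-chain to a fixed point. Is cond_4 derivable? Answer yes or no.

Round 1: rule 3 [deploy_stage :- artifact_signed.]; rule 6 [deploy_prod :- artifact_signed.]; rule 7 [tests_changed :- run_integ, link_bin.]; rule 12 [cond_5 :- link_bin, run_integ.]; rule 13 [cfg_changed :- rollback_ready, compile_a.]; rule 14 [src_changed :- compile_a, compile_c.]. Adds deploy_stage, deploy_prod, tests_changed, cond_5, cfg_changed, src_changed.
Round 2: rule 1 [cache_hit :- src_changed, deploy_stage.]; rule 8 [gen_docs :- tests_changed, tag_release.]. Adds cache_hit, gen_docs.
Round 3: rule 10 [compile_b :- cache_hit, gen_docs.]; rule 15 [format_ok :- gen_docs, compile_c.]. Adds compile_b, format_ok.
Round 4: rule 2 [cond_2 :- format_ok, cache_stale.]; rule 5 [lint_clean :- compile_b.]. Adds cond_2, lint_clean.
Fixed point reached. cond_4 is concluded only by rule 11; rule 11 needs cond_3 (never derived).

no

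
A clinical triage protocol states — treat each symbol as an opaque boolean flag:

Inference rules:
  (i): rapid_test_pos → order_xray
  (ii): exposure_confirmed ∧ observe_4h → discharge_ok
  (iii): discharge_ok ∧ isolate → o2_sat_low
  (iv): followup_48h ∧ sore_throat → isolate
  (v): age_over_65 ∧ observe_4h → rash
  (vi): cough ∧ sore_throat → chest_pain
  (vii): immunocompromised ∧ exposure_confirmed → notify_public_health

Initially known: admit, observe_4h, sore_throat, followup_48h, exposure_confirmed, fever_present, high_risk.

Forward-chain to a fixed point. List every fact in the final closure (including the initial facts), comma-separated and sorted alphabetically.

Round 1 — (ii), (iv), derive discharge_ok, isolate.
Round 2 — (iii), derive o2_sat_low.

admit, discharge_ok, exposure_confirmed, fever_present, followup_48h, high_risk, isolate, o2_sat_low, observe_4h, sore_throat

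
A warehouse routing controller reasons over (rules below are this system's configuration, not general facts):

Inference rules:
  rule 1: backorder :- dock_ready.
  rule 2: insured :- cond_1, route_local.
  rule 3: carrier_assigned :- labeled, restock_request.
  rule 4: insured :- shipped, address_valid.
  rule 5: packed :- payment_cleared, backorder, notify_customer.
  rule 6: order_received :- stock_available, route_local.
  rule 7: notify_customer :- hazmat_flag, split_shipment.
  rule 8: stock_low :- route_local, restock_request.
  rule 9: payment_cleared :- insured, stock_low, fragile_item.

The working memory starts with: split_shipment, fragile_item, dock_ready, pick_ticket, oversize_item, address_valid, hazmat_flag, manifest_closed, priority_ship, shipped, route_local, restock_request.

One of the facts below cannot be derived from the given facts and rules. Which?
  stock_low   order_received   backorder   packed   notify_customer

order_received

Round 1: rule 1 [backorder :- dock_ready.]; rule 4 [insured :- shipped, address_valid.]; rule 7 [notify_customer :- hazmat_flag, split_shipment.]; rule 8 [stock_low :- route_local, restock_request.]. Adds backorder, insured, notify_customer, stock_low.
Round 2: rule 9 [payment_cleared :- insured, stock_low, fragile_item.]. Adds payment_cleared.
Round 3: rule 5 [packed :- payment_cleared, backorder, notify_customer.]. Adds packed.
Derived: backorder (round 1), stock_low (round 1), notify_customer (round 1), packed (round 3). order_received never appears in any round.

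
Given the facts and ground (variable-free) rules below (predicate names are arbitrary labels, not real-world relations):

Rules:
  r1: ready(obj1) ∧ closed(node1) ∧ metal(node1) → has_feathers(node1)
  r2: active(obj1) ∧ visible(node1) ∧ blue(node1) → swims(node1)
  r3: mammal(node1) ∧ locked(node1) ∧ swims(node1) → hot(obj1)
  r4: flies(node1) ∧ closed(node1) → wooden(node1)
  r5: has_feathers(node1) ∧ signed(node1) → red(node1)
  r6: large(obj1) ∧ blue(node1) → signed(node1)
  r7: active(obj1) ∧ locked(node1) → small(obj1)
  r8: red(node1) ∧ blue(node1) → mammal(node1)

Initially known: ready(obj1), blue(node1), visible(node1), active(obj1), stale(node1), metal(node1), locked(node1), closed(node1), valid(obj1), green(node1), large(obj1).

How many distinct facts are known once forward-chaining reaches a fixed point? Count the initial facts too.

18

Round 1: r1 [ready(obj1) ∧ closed(node1) ∧ metal(node1) → has_feathers(node1)]; r2 [active(obj1) ∧ visible(node1) ∧ blue(node1) → swims(node1)]; r6 [large(obj1) ∧ blue(node1) → signed(node1)]; r7 [active(obj1) ∧ locked(node1) → small(obj1)]. Adds has_feathers(node1), swims(node1), signed(node1), small(obj1).
Round 2: r5 [has_feathers(node1) ∧ signed(node1) → red(node1)]. Adds red(node1).
Round 3: r8 [red(node1) ∧ blue(node1) → mammal(node1)]. Adds mammal(node1).
Round 4: r3 [mammal(node1) ∧ locked(node1) ∧ swims(node1) → hot(obj1)]. Adds hot(obj1).
Closure: {active(obj1), blue(node1), closed(node1), green(node1), has_feathers(node1), hot(obj1), large(obj1), locked(node1), mammal(node1), metal(node1), ready(obj1), red(node1), signed(node1), small(obj1), stale(node1), swims(node1), valid(obj1), visible(node1)} — 18 facts.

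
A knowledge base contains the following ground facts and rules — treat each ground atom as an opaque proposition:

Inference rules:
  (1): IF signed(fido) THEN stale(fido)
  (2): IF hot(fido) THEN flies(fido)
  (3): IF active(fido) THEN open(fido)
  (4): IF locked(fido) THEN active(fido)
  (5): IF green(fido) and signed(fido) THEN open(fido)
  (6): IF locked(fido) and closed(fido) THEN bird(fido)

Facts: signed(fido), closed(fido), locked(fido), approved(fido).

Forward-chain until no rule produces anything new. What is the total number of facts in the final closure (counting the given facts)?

8

Round 1 fires (1), (4), (6), giving stale(fido), active(fido), bird(fido).
Round 2 fires (3), giving open(fido).
Closure: {active(fido), approved(fido), bird(fido), closed(fido), locked(fido), open(fido), signed(fido), stale(fido)} — 8 facts.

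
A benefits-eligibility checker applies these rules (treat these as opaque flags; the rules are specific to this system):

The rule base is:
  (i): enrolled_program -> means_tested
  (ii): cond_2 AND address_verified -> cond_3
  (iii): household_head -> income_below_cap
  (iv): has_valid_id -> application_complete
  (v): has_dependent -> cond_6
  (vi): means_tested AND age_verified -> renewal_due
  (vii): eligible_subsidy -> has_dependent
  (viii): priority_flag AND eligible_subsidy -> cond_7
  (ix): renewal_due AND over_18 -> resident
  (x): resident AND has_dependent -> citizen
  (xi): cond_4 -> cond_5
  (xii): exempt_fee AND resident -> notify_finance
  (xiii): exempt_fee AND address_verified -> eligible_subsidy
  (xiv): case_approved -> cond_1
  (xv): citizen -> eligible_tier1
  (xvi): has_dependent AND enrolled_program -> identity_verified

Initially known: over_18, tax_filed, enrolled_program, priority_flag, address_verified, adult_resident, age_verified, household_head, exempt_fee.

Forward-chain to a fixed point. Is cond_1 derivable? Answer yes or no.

no

[1] (i) [enrolled_program -> means_tested]; (iii) [household_head -> income_below_cap]; (xiii) [exempt_fee AND address_verified -> eligible_subsidy]. ⇒ new: means_tested, income_below_cap, eligible_subsidy.
[2] (vi) [means_tested AND age_verified -> renewal_due]; (vii) [eligible_subsidy -> has_dependent]; (viii) [priority_flag AND eligible_subsidy -> cond_7]. ⇒ new: renewal_due, has_dependent, cond_7.
[3] (v) [has_dependent -> cond_6]; (ix) [renewal_due AND over_18 -> resident]; (xvi) [has_dependent AND enrolled_program -> identity_verified]. ⇒ new: cond_6, resident, identity_verified.
[4] (x) [resident AND has_dependent -> citizen]; (xii) [exempt_fee AND resident -> notify_finance]. ⇒ new: citizen, notify_finance.
[5] (xv) [citizen -> eligible_tier1]. ⇒ new: eligible_tier1.
Fixed point reached. cond_1 is concluded only by (xiv); (xiv) needs case_approved (never derived).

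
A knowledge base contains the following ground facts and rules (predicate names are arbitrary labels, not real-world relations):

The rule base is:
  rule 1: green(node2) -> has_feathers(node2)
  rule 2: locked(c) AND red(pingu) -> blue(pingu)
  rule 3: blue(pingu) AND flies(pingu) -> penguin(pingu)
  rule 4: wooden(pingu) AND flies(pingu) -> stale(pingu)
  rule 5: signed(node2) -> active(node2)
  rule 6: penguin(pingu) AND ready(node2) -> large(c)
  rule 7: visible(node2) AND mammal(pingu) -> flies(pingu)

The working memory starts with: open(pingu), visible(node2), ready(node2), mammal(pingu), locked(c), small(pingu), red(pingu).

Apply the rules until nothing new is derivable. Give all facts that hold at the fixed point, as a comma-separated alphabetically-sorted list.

blue(pingu), flies(pingu), large(c), locked(c), mammal(pingu), open(pingu), penguin(pingu), ready(node2), red(pingu), small(pingu), visible(node2)

[1] rule 2 [locked(c) AND red(pingu) -> blue(pingu)]; rule 7 [visible(node2) AND mammal(pingu) -> flies(pingu)]. ⇒ new: blue(pingu), flies(pingu).
[2] rule 3 [blue(pingu) AND flies(pingu) -> penguin(pingu)]. ⇒ new: penguin(pingu).
[3] rule 6 [penguin(pingu) AND ready(node2) -> large(c)]. ⇒ new: large(c).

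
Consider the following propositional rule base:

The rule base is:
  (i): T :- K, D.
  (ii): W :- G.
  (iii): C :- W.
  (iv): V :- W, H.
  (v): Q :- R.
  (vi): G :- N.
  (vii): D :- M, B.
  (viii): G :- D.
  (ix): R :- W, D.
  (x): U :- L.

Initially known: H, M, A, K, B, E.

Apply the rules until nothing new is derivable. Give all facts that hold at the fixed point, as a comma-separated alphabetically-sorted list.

Round 1 fires (vii), giving D.
Round 2 fires (i), (viii), giving T, G.
Round 3 fires (ii), giving W.
Round 4 fires (iii), (iv), (ix), giving C, V, R.
Round 5 fires (v), giving Q.

A, B, C, D, E, G, H, K, M, Q, R, T, V, W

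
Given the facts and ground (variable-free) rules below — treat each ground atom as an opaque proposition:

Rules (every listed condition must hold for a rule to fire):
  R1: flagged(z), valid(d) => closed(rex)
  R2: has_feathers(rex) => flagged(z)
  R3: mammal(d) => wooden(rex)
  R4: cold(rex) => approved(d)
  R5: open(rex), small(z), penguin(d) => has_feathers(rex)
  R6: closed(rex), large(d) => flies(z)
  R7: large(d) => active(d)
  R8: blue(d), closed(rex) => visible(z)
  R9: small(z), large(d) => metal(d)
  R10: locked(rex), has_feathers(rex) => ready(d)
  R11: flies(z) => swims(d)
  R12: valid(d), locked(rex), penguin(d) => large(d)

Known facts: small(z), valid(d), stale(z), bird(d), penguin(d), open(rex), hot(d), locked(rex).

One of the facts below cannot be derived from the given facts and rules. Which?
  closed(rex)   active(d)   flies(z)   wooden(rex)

[1] R5 [open(rex), small(z), penguin(d) => has_feathers(rex)]; R12 [valid(d), locked(rex), penguin(d) => large(d)]. ⇒ new: has_feathers(rex), large(d).
[2] R2 [has_feathers(rex) => flagged(z)]; R7 [large(d) => active(d)]; R9 [small(z), large(d) => metal(d)]; R10 [locked(rex), has_feathers(rex) => ready(d)]. ⇒ new: flagged(z), active(d), metal(d), ready(d).
[3] R1 [flagged(z), valid(d) => closed(rex)]. ⇒ new: closed(rex).
[4] R6 [closed(rex), large(d) => flies(z)]. ⇒ new: flies(z).
[5] R11 [flies(z) => swims(d)]. ⇒ new: swims(d).
Derived: active(d) (round 2), closed(rex) (round 3), flies(z) (round 4). wooden(rex) never appears in any round.

wooden(rex)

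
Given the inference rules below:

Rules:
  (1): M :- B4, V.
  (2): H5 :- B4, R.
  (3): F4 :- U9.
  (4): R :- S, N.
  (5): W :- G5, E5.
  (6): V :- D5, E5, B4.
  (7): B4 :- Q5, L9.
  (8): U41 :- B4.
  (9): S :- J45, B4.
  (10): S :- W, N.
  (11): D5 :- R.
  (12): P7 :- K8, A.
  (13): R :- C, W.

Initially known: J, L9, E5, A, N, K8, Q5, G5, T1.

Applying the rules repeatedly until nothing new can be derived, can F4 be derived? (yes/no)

no

Round 1: (5) [W :- G5, E5.]; (7) [B4 :- Q5, L9.]; (12) [P7 :- K8, A.]. New: W, B4, P7.
Round 2: (8) [U41 :- B4.]; (10) [S :- W, N.]. New: U41, S.
Round 3: (4) [R :- S, N.]. New: R.
Round 4: (2) [H5 :- B4, R.]; (11) [D5 :- R.]. New: H5, D5.
Round 5: (6) [V :- D5, E5, B4.]. New: V.
Round 6: (1) [M :- B4, V.]. New: M.
Fixed point reached. F4 is concluded only by (3); (3) needs U9 (never derived).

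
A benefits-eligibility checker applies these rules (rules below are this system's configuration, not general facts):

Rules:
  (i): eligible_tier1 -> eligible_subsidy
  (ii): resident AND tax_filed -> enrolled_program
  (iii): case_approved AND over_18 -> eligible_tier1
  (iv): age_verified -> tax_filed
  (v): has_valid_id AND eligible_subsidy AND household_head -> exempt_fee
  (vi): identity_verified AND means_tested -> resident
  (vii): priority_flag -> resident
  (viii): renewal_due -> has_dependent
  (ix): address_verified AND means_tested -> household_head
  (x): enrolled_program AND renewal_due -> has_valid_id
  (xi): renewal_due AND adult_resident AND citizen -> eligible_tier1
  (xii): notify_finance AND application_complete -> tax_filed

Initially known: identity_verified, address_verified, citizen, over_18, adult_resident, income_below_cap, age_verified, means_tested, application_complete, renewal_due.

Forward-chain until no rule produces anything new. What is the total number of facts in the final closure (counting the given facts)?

Round 1 — (iv), (vi), (viii), (ix), (xi), derive tax_filed, resident, has_dependent, household_head, eligible_tier1.
Round 2 — (i), (ii), derive eligible_subsidy, enrolled_program.
Round 3 — (x), derive has_valid_id.
Round 4 — (v), derive exempt_fee.
Closure: {address_verified, adult_resident, age_verified, application_complete, citizen, eligible_subsidy, eligible_tier1, enrolled_program, exempt_fee, has_dependent, has_valid_id, household_head, identity_verified, income_below_cap, means_tested, over_18, renewal_due, resident, tax_filed} — 19 facts.

19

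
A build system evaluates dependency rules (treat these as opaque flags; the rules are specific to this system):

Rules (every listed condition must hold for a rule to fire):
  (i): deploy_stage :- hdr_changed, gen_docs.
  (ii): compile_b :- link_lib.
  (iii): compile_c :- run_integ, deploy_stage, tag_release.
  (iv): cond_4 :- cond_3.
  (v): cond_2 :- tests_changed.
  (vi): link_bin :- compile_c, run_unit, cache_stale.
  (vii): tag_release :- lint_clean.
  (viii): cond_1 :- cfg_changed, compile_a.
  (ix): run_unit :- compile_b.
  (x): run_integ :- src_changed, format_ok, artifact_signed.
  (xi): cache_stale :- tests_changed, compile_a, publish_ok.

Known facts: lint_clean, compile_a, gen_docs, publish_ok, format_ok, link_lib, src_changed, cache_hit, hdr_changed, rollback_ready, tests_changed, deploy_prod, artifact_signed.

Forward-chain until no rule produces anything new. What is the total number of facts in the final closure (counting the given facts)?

Round 1: (i) [deploy_stage :- hdr_changed, gen_docs.]; (ii) [compile_b :- link_lib.]; (v) [cond_2 :- tests_changed.]; (vii) [tag_release :- lint_clean.]; (x) [run_integ :- src_changed, format_ok, artifact_signed.]; (xi) [cache_stale :- tests_changed, compile_a, publish_ok.]. New: deploy_stage, compile_b, cond_2, tag_release, run_integ, cache_stale.
Round 2: (iii) [compile_c :- run_integ, deploy_stage, tag_release.]; (ix) [run_unit :- compile_b.]. New: compile_c, run_unit.
Round 3: (vi) [link_bin :- compile_c, run_unit, cache_stale.]. New: link_bin.
Closure: {artifact_signed, cache_hit, cache_stale, compile_a, compile_b, compile_c, cond_2, deploy_prod, deploy_stage, format_ok, gen_docs, hdr_changed, link_bin, link_lib, lint_clean, publish_ok, rollback_ready, run_integ, run_unit, src_changed, tag_release, tests_changed} — 22 facts.

22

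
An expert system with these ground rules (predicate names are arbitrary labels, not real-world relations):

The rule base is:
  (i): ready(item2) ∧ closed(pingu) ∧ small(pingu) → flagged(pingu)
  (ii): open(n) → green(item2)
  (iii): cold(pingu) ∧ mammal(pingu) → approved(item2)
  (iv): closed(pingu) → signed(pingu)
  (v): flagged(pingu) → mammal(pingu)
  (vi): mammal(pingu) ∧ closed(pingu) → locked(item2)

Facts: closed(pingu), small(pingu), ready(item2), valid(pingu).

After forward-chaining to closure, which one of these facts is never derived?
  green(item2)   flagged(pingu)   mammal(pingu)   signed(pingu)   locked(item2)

green(item2)

Round 1: (i) [ready(item2) ∧ closed(pingu) ∧ small(pingu) → flagged(pingu)]; (iv) [closed(pingu) → signed(pingu)]. Adds flagged(pingu), signed(pingu).
Round 2: (v) [flagged(pingu) → mammal(pingu)]. Adds mammal(pingu).
Round 3: (vi) [mammal(pingu) ∧ closed(pingu) → locked(item2)]. Adds locked(item2).
Derived: locked(item2) (round 3), flagged(pingu) (round 1), signed(pingu) (round 1), mammal(pingu) (round 2). green(item2) never appears in any round.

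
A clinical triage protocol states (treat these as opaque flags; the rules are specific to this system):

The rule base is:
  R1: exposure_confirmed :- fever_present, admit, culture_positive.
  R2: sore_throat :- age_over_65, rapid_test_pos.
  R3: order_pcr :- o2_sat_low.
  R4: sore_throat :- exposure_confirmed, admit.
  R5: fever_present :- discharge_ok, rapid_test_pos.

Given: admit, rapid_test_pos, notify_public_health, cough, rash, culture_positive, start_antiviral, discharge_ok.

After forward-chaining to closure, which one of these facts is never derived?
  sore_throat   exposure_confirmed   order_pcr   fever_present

[1] R5 [fever_present :- discharge_ok, rapid_test_pos.]. ⇒ new: fever_present.
[2] R1 [exposure_confirmed :- fever_present, admit, culture_positive.]. ⇒ new: exposure_confirmed.
[3] R4 [sore_throat :- exposure_confirmed, admit.]. ⇒ new: sore_throat.
Derived: sore_throat (round 3), exposure_confirmed (round 2), fever_present (round 1). order_pcr never appears in any round.

order_pcr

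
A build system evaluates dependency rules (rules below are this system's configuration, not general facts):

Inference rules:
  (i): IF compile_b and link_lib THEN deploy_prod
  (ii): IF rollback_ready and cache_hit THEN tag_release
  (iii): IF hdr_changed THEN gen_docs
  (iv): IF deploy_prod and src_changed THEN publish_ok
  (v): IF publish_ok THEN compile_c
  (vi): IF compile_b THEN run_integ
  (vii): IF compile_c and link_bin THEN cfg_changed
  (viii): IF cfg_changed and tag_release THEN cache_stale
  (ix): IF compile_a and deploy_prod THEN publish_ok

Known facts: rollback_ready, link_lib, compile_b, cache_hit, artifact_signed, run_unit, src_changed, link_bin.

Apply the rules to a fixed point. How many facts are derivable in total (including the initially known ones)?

15

Round 1: (i) [IF compile_b and link_lib THEN deploy_prod]; (ii) [IF rollback_ready and cache_hit THEN tag_release]; (vi) [IF compile_b THEN run_integ]. Adds deploy_prod, tag_release, run_integ.
Round 2: (iv) [IF deploy_prod and src_changed THEN publish_ok]. Adds publish_ok.
Round 3: (v) [IF publish_ok THEN compile_c]. Adds compile_c.
Round 4: (vii) [IF compile_c and link_bin THEN cfg_changed]. Adds cfg_changed.
Round 5: (viii) [IF cfg_changed and tag_release THEN cache_stale]. Adds cache_stale.
Closure: {artifact_signed, cache_hit, cache_stale, cfg_changed, compile_b, compile_c, deploy_prod, link_bin, link_lib, publish_ok, rollback_ready, run_integ, run_unit, src_changed, tag_release} — 15 facts.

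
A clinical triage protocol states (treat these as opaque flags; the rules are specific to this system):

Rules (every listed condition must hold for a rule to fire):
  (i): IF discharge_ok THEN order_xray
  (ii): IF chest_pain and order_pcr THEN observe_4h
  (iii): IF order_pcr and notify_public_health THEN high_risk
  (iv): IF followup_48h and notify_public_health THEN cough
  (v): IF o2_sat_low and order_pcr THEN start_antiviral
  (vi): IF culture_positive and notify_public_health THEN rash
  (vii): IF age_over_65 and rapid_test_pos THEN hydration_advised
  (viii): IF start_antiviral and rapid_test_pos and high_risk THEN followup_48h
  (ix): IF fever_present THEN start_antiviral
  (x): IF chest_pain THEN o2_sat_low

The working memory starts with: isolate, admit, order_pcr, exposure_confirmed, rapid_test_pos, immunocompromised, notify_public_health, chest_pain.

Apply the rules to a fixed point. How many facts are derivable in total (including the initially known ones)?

Round 1 — (ii), (iii), (x), derive observe_4h, high_risk, o2_sat_low.
Round 2 — (v), derive start_antiviral.
Round 3 — (viii), derive followup_48h.
Round 4 — (iv), derive cough.
Closure: {admit, chest_pain, cough, exposure_confirmed, followup_48h, high_risk, immunocompromised, isolate, notify_public_health, o2_sat_low, observe_4h, order_pcr, rapid_test_pos, start_antiviral} — 14 facts.

14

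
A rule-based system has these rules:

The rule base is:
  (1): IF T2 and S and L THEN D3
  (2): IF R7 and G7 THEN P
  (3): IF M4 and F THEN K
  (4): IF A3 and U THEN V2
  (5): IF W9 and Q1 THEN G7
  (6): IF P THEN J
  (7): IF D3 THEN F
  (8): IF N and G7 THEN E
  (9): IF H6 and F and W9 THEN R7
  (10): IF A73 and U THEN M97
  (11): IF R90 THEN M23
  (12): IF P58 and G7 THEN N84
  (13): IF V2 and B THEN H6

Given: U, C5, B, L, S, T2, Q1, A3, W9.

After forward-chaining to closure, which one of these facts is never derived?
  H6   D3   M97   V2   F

[1] (1) [IF T2 and S and L THEN D3]; (4) [IF A3 and U THEN V2]; (5) [IF W9 and Q1 THEN G7]. ⇒ new: D3, V2, G7.
[2] (7) [IF D3 THEN F]; (13) [IF V2 and B THEN H6]. ⇒ new: F, H6.
[3] (9) [IF H6 and F and W9 THEN R7]. ⇒ new: R7.
[4] (2) [IF R7 and G7 THEN P]. ⇒ new: P.
[5] (6) [IF P THEN J]. ⇒ new: J.
Derived: D3 (round 1), V2 (round 1), F (round 2), H6 (round 2). M97 never appears in any round.

M97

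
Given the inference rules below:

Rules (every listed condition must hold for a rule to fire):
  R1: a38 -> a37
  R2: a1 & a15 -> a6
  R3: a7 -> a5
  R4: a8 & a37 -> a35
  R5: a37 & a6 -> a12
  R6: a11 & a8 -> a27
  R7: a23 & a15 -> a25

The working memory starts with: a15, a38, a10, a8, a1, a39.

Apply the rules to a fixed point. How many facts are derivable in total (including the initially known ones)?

Round 1: R1 [a38 -> a37]; R2 [a1 & a15 -> a6]. Adds a37, a6.
Round 2: R4 [a8 & a37 -> a35]; R5 [a37 & a6 -> a12]. Adds a35, a12.
Closure: {a1, a10, a12, a15, a35, a37, a38, a39, a6, a8} — 10 facts.

10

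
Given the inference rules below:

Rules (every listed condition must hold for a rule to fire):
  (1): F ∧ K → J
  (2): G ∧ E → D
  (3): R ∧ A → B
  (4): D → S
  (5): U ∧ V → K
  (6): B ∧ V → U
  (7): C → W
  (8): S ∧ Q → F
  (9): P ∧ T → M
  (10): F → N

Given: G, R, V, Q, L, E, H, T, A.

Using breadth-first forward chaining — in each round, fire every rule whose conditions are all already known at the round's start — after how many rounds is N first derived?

4

Round 1: (2) [G ∧ E → D]; (3) [R ∧ A → B]. Adds D, B.
Round 2: (4) [D → S]; (6) [B ∧ V → U]. Adds S, U.
Round 3: (5) [U ∧ V → K]; (8) [S ∧ Q → F]. Adds K, F.
Round 4: (1) [F ∧ K → J]; (10) [F → N]. Adds J, N.
N first appears in round 4.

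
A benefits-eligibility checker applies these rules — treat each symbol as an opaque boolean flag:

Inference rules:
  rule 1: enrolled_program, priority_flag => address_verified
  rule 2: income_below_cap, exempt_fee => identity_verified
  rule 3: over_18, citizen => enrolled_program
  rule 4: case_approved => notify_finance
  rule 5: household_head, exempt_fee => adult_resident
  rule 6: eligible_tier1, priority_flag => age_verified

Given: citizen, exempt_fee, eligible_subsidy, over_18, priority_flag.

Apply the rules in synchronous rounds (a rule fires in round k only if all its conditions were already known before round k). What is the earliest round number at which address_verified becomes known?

Round 1 fires rule 3, giving enrolled_program.
Round 2 fires rule 1, giving address_verified.
address_verified first appears in round 2.

2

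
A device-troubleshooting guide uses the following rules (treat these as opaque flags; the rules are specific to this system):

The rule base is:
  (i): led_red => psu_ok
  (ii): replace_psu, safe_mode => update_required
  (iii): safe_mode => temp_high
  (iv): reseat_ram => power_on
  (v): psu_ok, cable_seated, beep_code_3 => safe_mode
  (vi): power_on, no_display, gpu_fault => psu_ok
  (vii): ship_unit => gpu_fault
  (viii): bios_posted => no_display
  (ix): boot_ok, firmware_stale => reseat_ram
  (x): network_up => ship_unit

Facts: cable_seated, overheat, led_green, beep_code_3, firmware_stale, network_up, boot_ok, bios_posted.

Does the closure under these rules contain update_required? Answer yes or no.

no

Round 1: (viii) [bios_posted => no_display]; (ix) [boot_ok, firmware_stale => reseat_ram]; (x) [network_up => ship_unit]. Adds no_display, reseat_ram, ship_unit.
Round 2: (iv) [reseat_ram => power_on]; (vii) [ship_unit => gpu_fault]. Adds power_on, gpu_fault.
Round 3: (vi) [power_on, no_display, gpu_fault => psu_ok]. Adds psu_ok.
Round 4: (v) [psu_ok, cable_seated, beep_code_3 => safe_mode]. Adds safe_mode.
Round 5: (iii) [safe_mode => temp_high]. Adds temp_high.
Fixed point reached. update_required is concluded only by (ii); (ii) needs replace_psu (never derived).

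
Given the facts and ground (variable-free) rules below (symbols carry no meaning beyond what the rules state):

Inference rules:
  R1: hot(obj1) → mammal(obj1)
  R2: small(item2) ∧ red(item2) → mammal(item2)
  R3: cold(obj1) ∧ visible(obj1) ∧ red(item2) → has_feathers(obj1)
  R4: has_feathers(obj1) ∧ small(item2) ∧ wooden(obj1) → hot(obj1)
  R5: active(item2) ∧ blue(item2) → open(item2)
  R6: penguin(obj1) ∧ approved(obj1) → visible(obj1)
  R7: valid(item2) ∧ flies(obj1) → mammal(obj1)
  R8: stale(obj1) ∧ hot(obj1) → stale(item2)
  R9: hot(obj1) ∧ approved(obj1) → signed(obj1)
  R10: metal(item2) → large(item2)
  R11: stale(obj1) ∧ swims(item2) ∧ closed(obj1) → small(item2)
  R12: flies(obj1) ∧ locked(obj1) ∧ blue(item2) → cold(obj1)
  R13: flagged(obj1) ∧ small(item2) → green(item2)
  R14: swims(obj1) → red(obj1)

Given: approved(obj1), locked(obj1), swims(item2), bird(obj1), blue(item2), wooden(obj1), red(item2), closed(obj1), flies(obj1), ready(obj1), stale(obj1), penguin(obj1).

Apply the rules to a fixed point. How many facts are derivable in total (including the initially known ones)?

Round 1 — R6, R11, R12, derive visible(obj1), small(item2), cold(obj1).
Round 2 — R2, R3, derive mammal(item2), has_feathers(obj1).
Round 3 — R4, derive hot(obj1).
Round 4 — R1, R8, R9, derive mammal(obj1), stale(item2), signed(obj1).
Closure: {approved(obj1), bird(obj1), blue(item2), closed(obj1), cold(obj1), flies(obj1), has_feathers(obj1), hot(obj1), locked(obj1), mammal(item2), mammal(obj1), penguin(obj1), ready(obj1), red(item2), signed(obj1), small(item2), stale(item2), stale(obj1), swims(item2), visible(obj1), wooden(obj1)} — 21 facts.

21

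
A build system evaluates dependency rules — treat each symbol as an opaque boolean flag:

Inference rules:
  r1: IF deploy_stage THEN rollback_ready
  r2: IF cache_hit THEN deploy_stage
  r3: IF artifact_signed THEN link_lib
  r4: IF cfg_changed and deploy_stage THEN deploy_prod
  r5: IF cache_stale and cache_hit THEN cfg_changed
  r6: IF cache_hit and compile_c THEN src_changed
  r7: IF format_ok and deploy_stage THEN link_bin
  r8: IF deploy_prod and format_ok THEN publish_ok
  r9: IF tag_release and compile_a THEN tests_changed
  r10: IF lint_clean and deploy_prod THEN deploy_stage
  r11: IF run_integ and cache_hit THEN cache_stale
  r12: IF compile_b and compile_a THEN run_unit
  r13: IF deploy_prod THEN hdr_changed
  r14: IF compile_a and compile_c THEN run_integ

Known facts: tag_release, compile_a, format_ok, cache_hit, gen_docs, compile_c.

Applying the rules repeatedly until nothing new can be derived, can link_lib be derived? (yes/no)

no

Round 1 — r2, r6, r9, r14, derive deploy_stage, src_changed, tests_changed, run_integ.
Round 2 — r1, r7, r11, derive rollback_ready, link_bin, cache_stale.
Round 3 — r5, derive cfg_changed.
Round 4 — r4, derive deploy_prod.
Round 5 — r8, r13, derive publish_ok, hdr_changed.
Fixed point reached. link_lib is concluded only by r3; r3 needs artifact_signed (never derived).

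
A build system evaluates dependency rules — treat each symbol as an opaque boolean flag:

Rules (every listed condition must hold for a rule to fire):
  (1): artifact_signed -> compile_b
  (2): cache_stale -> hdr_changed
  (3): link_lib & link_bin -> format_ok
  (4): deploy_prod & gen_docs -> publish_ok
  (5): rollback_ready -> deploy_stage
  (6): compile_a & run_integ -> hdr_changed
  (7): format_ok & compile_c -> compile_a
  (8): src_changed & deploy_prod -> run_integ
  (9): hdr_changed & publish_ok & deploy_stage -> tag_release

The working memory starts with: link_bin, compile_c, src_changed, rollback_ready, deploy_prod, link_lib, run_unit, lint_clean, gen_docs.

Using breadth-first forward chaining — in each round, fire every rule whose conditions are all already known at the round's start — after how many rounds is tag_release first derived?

4

Round 1: (3) [link_lib & link_bin -> format_ok]; (4) [deploy_prod & gen_docs -> publish_ok]; (5) [rollback_ready -> deploy_stage]; (8) [src_changed & deploy_prod -> run_integ]. Adds format_ok, publish_ok, deploy_stage, run_integ.
Round 2: (7) [format_ok & compile_c -> compile_a]. Adds compile_a.
Round 3: (6) [compile_a & run_integ -> hdr_changed]. Adds hdr_changed.
Round 4: (9) [hdr_changed & publish_ok & deploy_stage -> tag_release]. Adds tag_release.
tag_release first appears in round 4.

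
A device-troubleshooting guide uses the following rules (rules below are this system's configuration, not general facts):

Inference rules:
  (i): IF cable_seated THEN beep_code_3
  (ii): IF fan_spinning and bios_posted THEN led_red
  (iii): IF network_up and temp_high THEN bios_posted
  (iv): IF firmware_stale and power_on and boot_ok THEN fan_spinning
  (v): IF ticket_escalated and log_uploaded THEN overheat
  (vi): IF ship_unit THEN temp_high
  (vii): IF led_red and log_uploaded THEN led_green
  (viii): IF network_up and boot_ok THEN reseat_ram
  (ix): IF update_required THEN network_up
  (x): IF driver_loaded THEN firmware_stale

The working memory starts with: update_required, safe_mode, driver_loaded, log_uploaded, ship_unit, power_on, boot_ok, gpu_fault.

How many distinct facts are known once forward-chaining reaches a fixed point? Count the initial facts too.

[1] (vi) [IF ship_unit THEN temp_high]; (ix) [IF update_required THEN network_up]; (x) [IF driver_loaded THEN firmware_stale]. ⇒ new: temp_high, network_up, firmware_stale.
[2] (iii) [IF network_up and temp_high THEN bios_posted]; (iv) [IF firmware_stale and power_on and boot_ok THEN fan_spinning]; (viii) [IF network_up and boot_ok THEN reseat_ram]. ⇒ new: bios_posted, fan_spinning, reseat_ram.
[3] (ii) [IF fan_spinning and bios_posted THEN led_red]. ⇒ new: led_red.
[4] (vii) [IF led_red and log_uploaded THEN led_green]. ⇒ new: led_green.
Closure: {bios_posted, boot_ok, driver_loaded, fan_spinning, firmware_stale, gpu_fault, led_green, led_red, log_uploaded, network_up, power_on, reseat_ram, safe_mode, ship_unit, temp_high, update_required} — 16 facts.

16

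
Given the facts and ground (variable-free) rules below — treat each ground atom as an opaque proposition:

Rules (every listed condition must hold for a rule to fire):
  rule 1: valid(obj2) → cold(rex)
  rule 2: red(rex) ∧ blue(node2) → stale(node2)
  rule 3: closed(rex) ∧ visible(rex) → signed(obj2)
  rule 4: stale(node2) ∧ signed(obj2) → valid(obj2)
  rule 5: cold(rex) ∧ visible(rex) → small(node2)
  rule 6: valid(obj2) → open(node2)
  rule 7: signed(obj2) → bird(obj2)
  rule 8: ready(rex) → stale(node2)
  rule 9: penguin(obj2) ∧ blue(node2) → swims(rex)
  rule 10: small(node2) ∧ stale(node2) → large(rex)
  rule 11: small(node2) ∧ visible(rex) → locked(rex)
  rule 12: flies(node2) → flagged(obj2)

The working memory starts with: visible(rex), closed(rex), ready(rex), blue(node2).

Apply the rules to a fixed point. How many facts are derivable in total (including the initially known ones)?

[1] rule 3 [closed(rex) ∧ visible(rex) → signed(obj2)]; rule 8 [ready(rex) → stale(node2)]. ⇒ new: signed(obj2), stale(node2).
[2] rule 4 [stale(node2) ∧ signed(obj2) → valid(obj2)]; rule 7 [signed(obj2) → bird(obj2)]. ⇒ new: valid(obj2), bird(obj2).
[3] rule 1 [valid(obj2) → cold(rex)]; rule 6 [valid(obj2) → open(node2)]. ⇒ new: cold(rex), open(node2).
[4] rule 5 [cold(rex) ∧ visible(rex) → small(node2)]. ⇒ new: small(node2).
[5] rule 10 [small(node2) ∧ stale(node2) → large(rex)]; rule 11 [small(node2) ∧ visible(rex) → locked(rex)]. ⇒ new: large(rex), locked(rex).
Closure: {bird(obj2), blue(node2), closed(rex), cold(rex), large(rex), locked(rex), open(node2), ready(rex), signed(obj2), small(node2), stale(node2), valid(obj2), visible(rex)} — 13 facts.

13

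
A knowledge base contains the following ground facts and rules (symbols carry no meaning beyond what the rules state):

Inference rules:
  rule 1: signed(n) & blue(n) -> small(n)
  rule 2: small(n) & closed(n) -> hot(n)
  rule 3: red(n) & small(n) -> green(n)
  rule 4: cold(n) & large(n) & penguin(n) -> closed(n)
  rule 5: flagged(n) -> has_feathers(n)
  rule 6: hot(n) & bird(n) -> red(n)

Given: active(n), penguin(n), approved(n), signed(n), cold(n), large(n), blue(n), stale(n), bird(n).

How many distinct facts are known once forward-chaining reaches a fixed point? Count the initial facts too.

[1] rule 1 [signed(n) & blue(n) -> small(n)]; rule 4 [cold(n) & large(n) & penguin(n) -> closed(n)]. ⇒ new: small(n), closed(n).
[2] rule 2 [small(n) & closed(n) -> hot(n)]. ⇒ new: hot(n).
[3] rule 6 [hot(n) & bird(n) -> red(n)]. ⇒ new: red(n).
[4] rule 3 [red(n) & small(n) -> green(n)]. ⇒ new: green(n).
Closure: {active(n), approved(n), bird(n), blue(n), closed(n), cold(n), green(n), hot(n), large(n), penguin(n), red(n), signed(n), small(n), stale(n)} — 14 facts.

14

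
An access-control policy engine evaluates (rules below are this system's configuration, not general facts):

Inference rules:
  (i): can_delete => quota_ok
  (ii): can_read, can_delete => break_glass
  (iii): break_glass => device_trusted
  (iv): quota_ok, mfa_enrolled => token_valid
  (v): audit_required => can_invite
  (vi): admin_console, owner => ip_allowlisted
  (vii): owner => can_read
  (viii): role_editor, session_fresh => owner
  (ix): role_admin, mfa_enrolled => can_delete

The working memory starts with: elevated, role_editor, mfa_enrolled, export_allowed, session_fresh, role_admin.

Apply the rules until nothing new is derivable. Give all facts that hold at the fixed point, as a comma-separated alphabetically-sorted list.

break_glass, can_delete, can_read, device_trusted, elevated, export_allowed, mfa_enrolled, owner, quota_ok, role_admin, role_editor, session_fresh, token_valid

Round 1: (viii) [role_editor, session_fresh => owner]; (ix) [role_admin, mfa_enrolled => can_delete]. Adds owner, can_delete.
Round 2: (i) [can_delete => quota_ok]; (vii) [owner => can_read]. Adds quota_ok, can_read.
Round 3: (ii) [can_read, can_delete => break_glass]; (iv) [quota_ok, mfa_enrolled => token_valid]. Adds break_glass, token_valid.
Round 4: (iii) [break_glass => device_trusted]. Adds device_trusted.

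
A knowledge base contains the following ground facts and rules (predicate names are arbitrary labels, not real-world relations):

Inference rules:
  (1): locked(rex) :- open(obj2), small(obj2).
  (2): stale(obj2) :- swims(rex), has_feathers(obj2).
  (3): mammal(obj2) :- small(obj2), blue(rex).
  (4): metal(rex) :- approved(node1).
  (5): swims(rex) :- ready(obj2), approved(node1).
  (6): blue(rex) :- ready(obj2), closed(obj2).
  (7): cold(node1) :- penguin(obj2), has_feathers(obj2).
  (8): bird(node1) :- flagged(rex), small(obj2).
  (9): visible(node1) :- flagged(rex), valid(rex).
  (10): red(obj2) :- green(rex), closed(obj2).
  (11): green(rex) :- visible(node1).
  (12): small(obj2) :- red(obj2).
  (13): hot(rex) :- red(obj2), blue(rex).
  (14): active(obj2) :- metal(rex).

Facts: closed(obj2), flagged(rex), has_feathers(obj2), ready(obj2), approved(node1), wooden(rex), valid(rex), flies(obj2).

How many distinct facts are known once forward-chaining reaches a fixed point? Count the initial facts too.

20

Round 1 fires (4), (5), (6), (9), giving metal(rex), swims(rex), blue(rex), visible(node1).
Round 2 fires (2), (11), (14), giving stale(obj2), green(rex), active(obj2).
Round 3 fires (10), giving red(obj2).
Round 4 fires (12), (13), giving small(obj2), hot(rex).
Round 5 fires (3), (8), giving mammal(obj2), bird(node1).
Closure: {active(obj2), approved(node1), bird(node1), blue(rex), closed(obj2), flagged(rex), flies(obj2), green(rex), has_feathers(obj2), hot(rex), mammal(obj2), metal(rex), ready(obj2), red(obj2), small(obj2), stale(obj2), swims(rex), valid(rex), visible(node1), wooden(rex)} — 20 facts.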